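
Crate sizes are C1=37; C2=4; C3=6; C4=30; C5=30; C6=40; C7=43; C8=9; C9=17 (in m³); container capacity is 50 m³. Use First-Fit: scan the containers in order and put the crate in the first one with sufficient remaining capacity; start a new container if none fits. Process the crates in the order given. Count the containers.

container 1: place C1 (37 m³), 13 m³ left
container 1: place C2 (4 m³), 9 m³ left
container 1: place C3 (6 m³), 3 m³ left
container 2: place C4 (30 m³), 20 m³ left
container 3: place C5 (30 m³), 20 m³ left
container 4: place C6 (40 m³), 10 m³ left
container 5: place C7 (43 m³), 7 m³ left
container 2: place C8 (9 m³), 11 m³ left
container 3: place C9 (17 m³), 3 m³ left
Final containers: [37,4,6] [30,9] [30,17] [40] [43].

5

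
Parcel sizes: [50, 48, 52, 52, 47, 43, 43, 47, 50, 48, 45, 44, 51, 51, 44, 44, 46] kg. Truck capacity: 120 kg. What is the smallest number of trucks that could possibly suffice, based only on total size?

Total size = 50 + 48 + 52 + 52 + 47 + 43 + 43 + 47 + 50 + 48 + 45 + 44 + 51 + 51 + 44 + 44 + 46 = 805 kg.
⌈805 / 120⌉ = 7.

7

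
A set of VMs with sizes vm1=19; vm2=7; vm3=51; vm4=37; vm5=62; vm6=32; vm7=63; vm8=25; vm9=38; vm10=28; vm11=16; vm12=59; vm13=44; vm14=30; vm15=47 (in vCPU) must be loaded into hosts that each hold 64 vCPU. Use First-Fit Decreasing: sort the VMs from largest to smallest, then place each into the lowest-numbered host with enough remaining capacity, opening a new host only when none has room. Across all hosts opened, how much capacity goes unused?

Sorted descending: 63, 62, 59, 51, 47, 44, 38, 37, 32, 30, 28, 25, 19, 16, 7.
63 vCPU → host 1 (remaining 1 vCPU)
62 vCPU → host 2 (remaining 2 vCPU)
59 vCPU → host 3 (remaining 5 vCPU)
51 vCPU → host 4 (remaining 13 vCPU)
47 vCPU → host 5 (remaining 17 vCPU)
44 vCPU → host 6 (remaining 20 vCPU)
38 vCPU → host 7 (remaining 26 vCPU)
37 vCPU → host 8 (remaining 27 vCPU)
32 vCPU → host 9 (remaining 32 vCPU)
30 vCPU → host 9 (remaining 2 vCPU)
28 vCPU → host 10 (remaining 36 vCPU)
25 vCPU → host 7 (remaining 1 vCPU)
19 vCPU → host 6 (remaining 1 vCPU)
16 vCPU → host 5 (remaining 1 vCPU)
7 vCPU → host 4 (remaining 6 vCPU)
10 hosts × 64 vCPU = 640 vCPU; used 558 vCPU; unused 82 vCPU.

82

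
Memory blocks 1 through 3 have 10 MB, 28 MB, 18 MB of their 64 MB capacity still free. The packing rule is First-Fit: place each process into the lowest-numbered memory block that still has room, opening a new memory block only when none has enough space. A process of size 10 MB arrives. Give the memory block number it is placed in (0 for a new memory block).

Memory blocks with room: memory block 1 (10 MB), memory block 2 (28 MB), memory block 3 (18 MB).
The first with room is memory block 1.

1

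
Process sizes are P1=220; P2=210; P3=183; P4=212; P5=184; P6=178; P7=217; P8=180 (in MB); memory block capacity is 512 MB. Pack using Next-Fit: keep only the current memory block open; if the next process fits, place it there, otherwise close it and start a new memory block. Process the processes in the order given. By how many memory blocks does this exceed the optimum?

Next-Fit: [220,210] [183,212] [184,178] [217,180] → 4 memory blocks.
Total size 1584 MB; any packing needs at least ⌈1584/512⌉ = 4 memory blocks.
So 4 is already optimal.

0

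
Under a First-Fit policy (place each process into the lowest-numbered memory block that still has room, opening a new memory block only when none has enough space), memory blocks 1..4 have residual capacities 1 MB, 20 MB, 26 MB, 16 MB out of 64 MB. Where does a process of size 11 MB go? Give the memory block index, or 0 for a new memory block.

2

Memory blocks with room: memory block 2 (20 MB), memory block 3 (26 MB), memory block 4 (16 MB).
The first with room is memory block 2.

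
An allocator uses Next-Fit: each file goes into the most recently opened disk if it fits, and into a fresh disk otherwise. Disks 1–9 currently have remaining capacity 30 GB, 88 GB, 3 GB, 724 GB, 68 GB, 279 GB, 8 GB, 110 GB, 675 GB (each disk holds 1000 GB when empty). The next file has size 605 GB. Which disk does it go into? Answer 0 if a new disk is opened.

9

Next-Fit only looks at disk 9, which has 675 GB free.
605 GB fits there.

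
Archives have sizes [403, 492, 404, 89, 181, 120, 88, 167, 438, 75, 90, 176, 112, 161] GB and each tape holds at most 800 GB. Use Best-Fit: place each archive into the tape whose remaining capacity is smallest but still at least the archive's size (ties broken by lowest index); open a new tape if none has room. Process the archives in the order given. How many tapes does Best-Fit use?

4 tapes

Put 403 GB in tape 1; 397 GB remain.
Put 492 GB in tape 2; 308 GB remain.
Put 404 GB in tape 3; 396 GB remain.
Put 89 GB in tape 2; 219 GB remain.
Put 181 GB in tape 2; 38 GB remain.
Put 120 GB in tape 3; 276 GB remain.
Put 88 GB in tape 3; 188 GB remain.
Put 167 GB in tape 3; 21 GB remain.
Put 438 GB in tape 4; 362 GB remain.
Put 75 GB in tape 4; 287 GB remain.
Put 90 GB in tape 4; 197 GB remain.
Put 176 GB in tape 4; 21 GB remain.
Put 112 GB in tape 1; 285 GB remain.
Put 161 GB in tape 1; 124 GB remain.
Final tapes: [403,112,161] [492,89,181] [404,120,88,167] [438,75,90,176].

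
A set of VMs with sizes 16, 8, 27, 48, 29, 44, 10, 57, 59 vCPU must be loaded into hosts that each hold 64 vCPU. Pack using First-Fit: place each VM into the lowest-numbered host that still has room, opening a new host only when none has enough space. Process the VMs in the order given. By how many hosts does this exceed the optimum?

1

First-Fit: [16,8,27,10] [48] [29] [44] [57] [59] → 6 hosts.
Total size 298 vCPU; any packing needs at least ⌈298/64⌉ = 5 hosts.
An optimal packing achieves that bound: [59] [57] [48,16] [44,10,8] [29,27] → 5 hosts.
Excess: 6 − 5 = 1.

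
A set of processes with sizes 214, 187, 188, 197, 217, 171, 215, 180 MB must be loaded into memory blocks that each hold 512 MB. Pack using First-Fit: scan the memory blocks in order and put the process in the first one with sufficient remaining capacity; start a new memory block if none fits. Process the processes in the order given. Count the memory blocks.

4 memory blocks

214 MB → memory block 1 (remaining 298 MB)
187 MB → memory block 1 (remaining 111 MB)
188 MB → memory block 2 (remaining 324 MB)
197 MB → memory block 2 (remaining 127 MB)
217 MB → memory block 3 (remaining 295 MB)
171 MB → memory block 3 (remaining 124 MB)
215 MB → memory block 4 (remaining 297 MB)
180 MB → memory block 4 (remaining 117 MB)
Final memory blocks: [214,187] [188,197] [217,171] [215,180].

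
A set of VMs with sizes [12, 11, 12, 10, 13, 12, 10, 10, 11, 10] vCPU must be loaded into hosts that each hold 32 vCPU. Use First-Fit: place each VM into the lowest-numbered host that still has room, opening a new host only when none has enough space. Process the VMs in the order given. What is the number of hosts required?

4

Put 12 vCPU in host 1; 20 vCPU remain.
Put 11 vCPU in host 1; 9 vCPU remain.
Put 12 vCPU in host 2; 20 vCPU remain.
Put 10 vCPU in host 2; 10 vCPU remain.
Put 13 vCPU in host 3; 19 vCPU remain.
Put 12 vCPU in host 3; 7 vCPU remain.
Put 10 vCPU in host 2; 0 vCPU remain.
Put 10 vCPU in host 4; 22 vCPU remain.
Put 11 vCPU in host 4; 11 vCPU remain.
Put 10 vCPU in host 4; 1 vCPU remain.
Final hosts: [12,11] [12,10,10] [13,12] [10,11,10].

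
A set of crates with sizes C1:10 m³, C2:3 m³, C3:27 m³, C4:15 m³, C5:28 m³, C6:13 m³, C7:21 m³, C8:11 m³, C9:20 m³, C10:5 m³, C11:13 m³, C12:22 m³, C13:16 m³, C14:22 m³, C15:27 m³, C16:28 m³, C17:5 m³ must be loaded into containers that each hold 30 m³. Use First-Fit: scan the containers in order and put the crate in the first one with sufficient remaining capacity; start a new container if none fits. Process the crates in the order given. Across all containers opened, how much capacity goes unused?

44

C1 (10 m³) → container 1 (remaining 20 m³)
C2 (3 m³) → container 1 (remaining 17 m³)
C3 (27 m³) → container 2 (remaining 3 m³)
C4 (15 m³) → container 1 (remaining 2 m³)
C5 (28 m³) → container 3 (remaining 2 m³)
C6 (13 m³) → container 4 (remaining 17 m³)
C7 (21 m³) → container 5 (remaining 9 m³)
C8 (11 m³) → container 4 (remaining 6 m³)
C9 (20 m³) → container 6 (remaining 10 m³)
C10 (5 m³) → container 4 (remaining 1 m³)
C11 (13 m³) → container 7 (remaining 17 m³)
C12 (22 m³) → container 8 (remaining 8 m³)
C13 (16 m³) → container 7 (remaining 1 m³)
C14 (22 m³) → container 9 (remaining 8 m³)
C15 (27 m³) → container 10 (remaining 3 m³)
C16 (28 m³) → container 11 (remaining 2 m³)
C17 (5 m³) → container 5 (remaining 4 m³)
11 containers × 30 m³ = 330 m³; used 286 m³; unused 44 m³.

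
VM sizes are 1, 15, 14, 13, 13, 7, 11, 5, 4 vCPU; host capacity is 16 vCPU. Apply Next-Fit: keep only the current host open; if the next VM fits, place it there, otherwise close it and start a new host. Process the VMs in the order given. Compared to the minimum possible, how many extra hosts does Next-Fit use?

1

Next-Fit: [1,15] [14] [13] [13] [7] [11,5] [4] → 7 hosts.
Total size 83 vCPU; any packing needs at least ⌈83/16⌉ = 6 hosts.
An optimal packing achieves that bound: [15,1] [14] [13] [13] [11,5] [7,4] → 6 hosts.
Excess: 7 − 6 = 1.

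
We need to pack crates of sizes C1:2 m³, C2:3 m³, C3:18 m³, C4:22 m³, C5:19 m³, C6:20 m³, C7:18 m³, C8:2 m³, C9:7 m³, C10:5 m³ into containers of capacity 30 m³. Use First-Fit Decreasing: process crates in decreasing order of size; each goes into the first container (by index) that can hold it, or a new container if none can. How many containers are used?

Sorted descending: 22, 20, 19, 18, 18, 7, 5, 3, 2, 2.
Put 22 m³ in container 1; 8 m³ remain.
Put 20 m³ in container 2; 10 m³ remain.
Put 19 m³ in container 3; 11 m³ remain.
Put 18 m³ in container 4; 12 m³ remain.
Put 18 m³ in container 5; 12 m³ remain.
Put 7 m³ in container 1; 1 m³ remain.
Put 5 m³ in container 2; 5 m³ remain.
Put 3 m³ in container 2; 2 m³ remain.
Put 2 m³ in container 2; 0 m³ remain.
Put 2 m³ in container 3; 9 m³ remain.

5 containers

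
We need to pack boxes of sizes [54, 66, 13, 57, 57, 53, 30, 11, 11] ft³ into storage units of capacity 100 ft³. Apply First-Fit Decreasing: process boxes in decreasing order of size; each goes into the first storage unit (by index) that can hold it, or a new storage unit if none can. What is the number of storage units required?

Sorted descending: 66, 57, 57, 54, 53, 30, 13, 11, 11.
66 ft³ → storage unit 1 (remaining 34 ft³)
57 ft³ → storage unit 2 (remaining 43 ft³)
57 ft³ → storage unit 3 (remaining 43 ft³)
54 ft³ → storage unit 4 (remaining 46 ft³)
53 ft³ → storage unit 5 (remaining 47 ft³)
30 ft³ → storage unit 1 (remaining 4 ft³)
13 ft³ → storage unit 2 (remaining 30 ft³)
11 ft³ → storage unit 2 (remaining 19 ft³)
11 ft³ → storage unit 2 (remaining 8 ft³)

5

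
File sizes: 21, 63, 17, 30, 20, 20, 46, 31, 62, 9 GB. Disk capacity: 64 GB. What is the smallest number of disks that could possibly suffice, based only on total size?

5 disks

Total size = 21 + 63 + 17 + 30 + 20 + 20 + 46 + 31 + 62 + 9 = 319 GB.
⌈319 / 64⌉ = 5.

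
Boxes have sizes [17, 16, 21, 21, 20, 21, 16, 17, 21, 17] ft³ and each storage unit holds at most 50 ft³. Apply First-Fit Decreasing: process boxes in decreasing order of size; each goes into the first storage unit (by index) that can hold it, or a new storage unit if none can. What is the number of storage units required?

5 storage units

Sorted descending: 21, 21, 21, 21, 20, 17, 17, 17, 16, 16.
21 ft³ → storage unit 1 (remaining 29 ft³)
21 ft³ → storage unit 1 (remaining 8 ft³)
21 ft³ → storage unit 2 (remaining 29 ft³)
21 ft³ → storage unit 2 (remaining 8 ft³)
20 ft³ → storage unit 3 (remaining 30 ft³)
17 ft³ → storage unit 3 (remaining 13 ft³)
17 ft³ → storage unit 4 (remaining 33 ft³)
17 ft³ → storage unit 4 (remaining 16 ft³)
16 ft³ → storage unit 4 (remaining 0 ft³)
16 ft³ → storage unit 5 (remaining 34 ft³)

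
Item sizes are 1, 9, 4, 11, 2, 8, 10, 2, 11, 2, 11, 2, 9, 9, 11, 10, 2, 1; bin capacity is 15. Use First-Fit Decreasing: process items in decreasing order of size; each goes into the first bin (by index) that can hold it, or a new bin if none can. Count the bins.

Sorted descending: 11, 11, 11, 11, 10, 10, 9, 9, 9, 8, 4, 2, 2, 2, 2, 2, 1, 1.
11 → bin 1 (remaining 4)
11 → bin 2 (remaining 4)
11 → bin 3 (remaining 4)
11 → bin 4 (remaining 4)
10 → bin 5 (remaining 5)
10 → bin 6 (remaining 5)
9 → bin 7 (remaining 6)
9 → bin 8 (remaining 6)
9 → bin 9 (remaining 6)
8 → bin 10 (remaining 7)
4 → bin 1 (remaining 0)
2 → bin 2 (remaining 2)
2 → bin 2 (remaining 0)
2 → bin 3 (remaining 2)
2 → bin 3 (remaining 0)
2 → bin 4 (remaining 2)
1 → bin 4 (remaining 1)
1 → bin 4 (remaining 0)
Final bins: [11,4] [11,2,2] [11,2,2] [11,2,1,1] [10] [10] [9] [9] [9] [8].

10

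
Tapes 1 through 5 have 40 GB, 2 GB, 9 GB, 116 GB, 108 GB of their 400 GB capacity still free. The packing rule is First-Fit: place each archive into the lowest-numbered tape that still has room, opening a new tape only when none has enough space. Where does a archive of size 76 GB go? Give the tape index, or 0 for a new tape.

4

Tapes with room: tape 4 (116 GB), tape 5 (108 GB).
The first with room is tape 4.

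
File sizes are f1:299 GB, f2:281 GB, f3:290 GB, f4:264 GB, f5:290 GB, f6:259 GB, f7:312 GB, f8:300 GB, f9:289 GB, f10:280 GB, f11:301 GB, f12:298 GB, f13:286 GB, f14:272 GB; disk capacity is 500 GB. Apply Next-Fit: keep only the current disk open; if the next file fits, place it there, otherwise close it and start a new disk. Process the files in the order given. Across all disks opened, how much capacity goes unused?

2979

disk 1: place f1 (299 GB), 201 GB left
disk 2: place f2 (281 GB), 219 GB left
disk 3: place f3 (290 GB), 210 GB left
disk 4: place f4 (264 GB), 236 GB left
disk 5: place f5 (290 GB), 210 GB left
disk 6: place f6 (259 GB), 241 GB left
disk 7: place f7 (312 GB), 188 GB left
disk 8: place f8 (300 GB), 200 GB left
disk 9: place f9 (289 GB), 211 GB left
disk 10: place f10 (280 GB), 220 GB left
disk 11: place f11 (301 GB), 199 GB left
disk 12: place f12 (298 GB), 202 GB left
disk 13: place f13 (286 GB), 214 GB left
disk 14: place f14 (272 GB), 228 GB left
14 disks × 500 GB = 7000 GB; used 4021 GB; unused 2979 GB.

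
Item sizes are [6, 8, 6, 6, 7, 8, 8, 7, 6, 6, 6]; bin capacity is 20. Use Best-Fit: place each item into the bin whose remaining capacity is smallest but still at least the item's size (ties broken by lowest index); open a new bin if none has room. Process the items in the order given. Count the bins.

4 bins

Put 6 in bin 1; 14 remain.
Put 8 in bin 1; 6 remain.
Put 6 in bin 1; 0 remain.
Put 6 in bin 2; 14 remain.
Put 7 in bin 2; 7 remain.
Put 8 in bin 3; 12 remain.
Put 8 in bin 3; 4 remain.
Put 7 in bin 2; 0 remain.
Put 6 in bin 4; 14 remain.
Put 6 in bin 4; 8 remain.
Put 6 in bin 4; 2 remain.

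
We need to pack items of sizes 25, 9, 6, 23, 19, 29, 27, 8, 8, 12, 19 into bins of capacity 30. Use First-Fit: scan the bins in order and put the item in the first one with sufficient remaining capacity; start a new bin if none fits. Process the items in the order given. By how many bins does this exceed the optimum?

1

First-Fit: [25] [9,6,8] [23] [19,8] [29] [27] [12] [19] → 8 bins.
Total size 185; any packing needs at least ⌈185/30⌉ = 7 bins.
An optimal packing achieves that bound: [29] [27] [25] [23,6] [19,9] [19,8] [12,8] → 7 bins.
Excess: 8 − 7 = 1.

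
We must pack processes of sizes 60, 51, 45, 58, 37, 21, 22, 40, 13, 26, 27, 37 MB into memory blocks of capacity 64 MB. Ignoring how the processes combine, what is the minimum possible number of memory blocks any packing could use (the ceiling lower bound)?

7 memory blocks

Total size = 60 + 51 + 45 + 58 + 37 + 21 + 22 + 40 + 13 + 26 + 27 + 37 = 437 MB.
⌈437 / 64⌉ = 7.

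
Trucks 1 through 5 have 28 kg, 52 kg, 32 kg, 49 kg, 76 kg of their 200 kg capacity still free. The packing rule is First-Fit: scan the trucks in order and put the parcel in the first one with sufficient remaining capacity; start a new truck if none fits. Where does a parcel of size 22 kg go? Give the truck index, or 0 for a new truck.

1

Trucks with room: truck 1 (28 kg), truck 2 (52 kg), truck 3 (32 kg), truck 4 (49 kg), truck 5 (76 kg).
The first with room is truck 1.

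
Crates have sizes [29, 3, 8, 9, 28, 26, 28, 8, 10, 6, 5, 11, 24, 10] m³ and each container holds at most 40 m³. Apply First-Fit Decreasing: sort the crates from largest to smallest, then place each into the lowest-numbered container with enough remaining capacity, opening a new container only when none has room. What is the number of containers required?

6 containers

Sorted descending: 29, 28, 28, 26, 24, 11, 10, 10, 9, 8, 8, 6, 5, 3.
29 m³ → container 1 (remaining 11 m³)
28 m³ → container 2 (remaining 12 m³)
28 m³ → container 3 (remaining 12 m³)
26 m³ → container 4 (remaining 14 m³)
24 m³ → container 5 (remaining 16 m³)
11 m³ → container 1 (remaining 0 m³)
10 m³ → container 2 (remaining 2 m³)
10 m³ → container 3 (remaining 2 m³)
9 m³ → container 4 (remaining 5 m³)
8 m³ → container 5 (remaining 8 m³)
8 m³ → container 5 (remaining 0 m³)
6 m³ → container 6 (remaining 34 m³)
5 m³ → container 4 (remaining 0 m³)
3 m³ → container 6 (remaining 31 m³)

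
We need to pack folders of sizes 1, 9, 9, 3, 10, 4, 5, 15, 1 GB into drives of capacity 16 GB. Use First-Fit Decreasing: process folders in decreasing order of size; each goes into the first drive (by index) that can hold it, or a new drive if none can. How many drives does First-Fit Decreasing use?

Sorted descending: 15, 10, 9, 9, 5, 4, 3, 1, 1.
15 GB → drive 1 (remaining 1 GB)
10 GB → drive 2 (remaining 6 GB)
9 GB → drive 3 (remaining 7 GB)
9 GB → drive 4 (remaining 7 GB)
5 GB → drive 2 (remaining 1 GB)
4 GB → drive 3 (remaining 3 GB)
3 GB → drive 3 (remaining 0 GB)
1 GB → drive 1 (remaining 0 GB)
1 GB → drive 2 (remaining 0 GB)

4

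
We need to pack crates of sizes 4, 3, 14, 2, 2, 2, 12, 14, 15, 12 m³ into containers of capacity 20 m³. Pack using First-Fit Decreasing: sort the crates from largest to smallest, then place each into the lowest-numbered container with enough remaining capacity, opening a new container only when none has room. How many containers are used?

5 containers

Sorted descending: 15, 14, 14, 12, 12, 4, 3, 2, 2, 2.
container 1: place 15 m³, 5 m³ left
container 2: place 14 m³, 6 m³ left
container 3: place 14 m³, 6 m³ left
container 4: place 12 m³, 8 m³ left
container 5: place 12 m³, 8 m³ left
container 1: place 4 m³, 1 m³ left
container 2: place 3 m³, 3 m³ left
container 2: place 2 m³, 1 m³ left
container 3: place 2 m³, 4 m³ left
container 3: place 2 m³, 2 m³ left
Final containers: [15,4] [14,3,2] [14,2,2] [12] [12].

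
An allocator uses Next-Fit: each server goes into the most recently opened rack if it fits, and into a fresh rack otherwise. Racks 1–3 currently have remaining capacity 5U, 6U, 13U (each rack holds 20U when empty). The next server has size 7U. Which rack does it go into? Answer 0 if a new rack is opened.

3

Next-Fit only looks at rack 3, which has 13U free.
7U fits there.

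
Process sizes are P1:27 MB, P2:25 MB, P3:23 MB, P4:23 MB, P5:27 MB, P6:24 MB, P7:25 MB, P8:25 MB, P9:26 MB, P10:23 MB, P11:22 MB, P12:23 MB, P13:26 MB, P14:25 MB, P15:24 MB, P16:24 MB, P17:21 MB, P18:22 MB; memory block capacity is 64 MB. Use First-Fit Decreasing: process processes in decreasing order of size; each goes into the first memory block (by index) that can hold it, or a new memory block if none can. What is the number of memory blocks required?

Sorted descending: 27, 27, 26, 26, 25, 25, 25, 25, 24, 24, 24, 23, 23, 23, 23, 22, 22, 21.
Put 27 MB in memory block 1; 37 MB remain.
Put 27 MB in memory block 1; 10 MB remain.
Put 26 MB in memory block 2; 38 MB remain.
Put 26 MB in memory block 2; 12 MB remain.
Put 25 MB in memory block 3; 39 MB remain.
Put 25 MB in memory block 3; 14 MB remain.
Put 25 MB in memory block 4; 39 MB remain.
Put 25 MB in memory block 4; 14 MB remain.
Put 24 MB in memory block 5; 40 MB remain.
Put 24 MB in memory block 5; 16 MB remain.
Put 24 MB in memory block 6; 40 MB remain.
Put 23 MB in memory block 6; 17 MB remain.
Put 23 MB in memory block 7; 41 MB remain.
Put 23 MB in memory block 7; 18 MB remain.
Put 23 MB in memory block 8; 41 MB remain.
Put 22 MB in memory block 8; 19 MB remain.
Put 22 MB in memory block 9; 42 MB remain.
Put 21 MB in memory block 9; 21 MB remain.

9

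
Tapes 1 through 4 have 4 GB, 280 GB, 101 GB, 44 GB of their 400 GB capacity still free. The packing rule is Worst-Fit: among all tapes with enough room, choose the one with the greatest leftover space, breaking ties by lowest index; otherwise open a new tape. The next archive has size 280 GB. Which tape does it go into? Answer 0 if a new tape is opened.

2

Tapes with room: tape 2 (280 GB).
Most room is tape 2 with 280 GB free.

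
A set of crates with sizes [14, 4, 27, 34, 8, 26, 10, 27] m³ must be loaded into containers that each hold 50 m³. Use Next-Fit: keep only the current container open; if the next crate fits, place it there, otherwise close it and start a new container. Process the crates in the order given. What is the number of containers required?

Put 14 m³ in container 1; 36 m³ remain.
Put 4 m³ in container 1; 32 m³ remain.
Put 27 m³ in container 1; 5 m³ remain.
Put 34 m³ in container 2; 16 m³ remain.
Put 8 m³ in container 2; 8 m³ remain.
Put 26 m³ in container 3; 24 m³ remain.
Put 10 m³ in container 3; 14 m³ remain.
Put 27 m³ in container 4; 23 m³ remain.

4 containers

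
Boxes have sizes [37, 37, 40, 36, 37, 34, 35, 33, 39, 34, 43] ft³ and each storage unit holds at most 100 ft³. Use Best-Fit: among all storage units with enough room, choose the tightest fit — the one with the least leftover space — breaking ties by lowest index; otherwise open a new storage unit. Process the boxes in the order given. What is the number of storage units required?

6

37 ft³ → storage unit 1 (remaining 63 ft³)
37 ft³ → storage unit 1 (remaining 26 ft³)
40 ft³ → storage unit 2 (remaining 60 ft³)
36 ft³ → storage unit 2 (remaining 24 ft³)
37 ft³ → storage unit 3 (remaining 63 ft³)
34 ft³ → storage unit 3 (remaining 29 ft³)
35 ft³ → storage unit 4 (remaining 65 ft³)
33 ft³ → storage unit 4 (remaining 32 ft³)
39 ft³ → storage unit 5 (remaining 61 ft³)
34 ft³ → storage unit 5 (remaining 27 ft³)
43 ft³ → storage unit 6 (remaining 57 ft³)
Final storage units: [37,37] [40,36] [37,34] [35,33] [39,34] [43].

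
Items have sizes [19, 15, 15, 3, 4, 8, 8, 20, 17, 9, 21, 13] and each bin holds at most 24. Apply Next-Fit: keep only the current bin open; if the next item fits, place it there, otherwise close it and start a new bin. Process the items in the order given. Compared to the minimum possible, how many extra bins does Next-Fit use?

2

Next-Fit: [19] [15] [15,3,4] [8,8] [20] [17] [9] [21] [13] → 9 bins.
Total size 152; any packing needs at least ⌈152/24⌉ = 7 bins.
An optimal packing achieves that bound: [21,3] [20,4] [19] [17] [15,9] [15,8] [13,8] → 7 bins.
Excess: 9 − 7 = 2.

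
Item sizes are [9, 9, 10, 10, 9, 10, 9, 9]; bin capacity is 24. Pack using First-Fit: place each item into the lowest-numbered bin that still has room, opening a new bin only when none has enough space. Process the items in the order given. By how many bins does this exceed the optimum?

First-Fit: [9,9] [10,10] [9,10] [9,9] → 4 bins.
Total size 75; any packing needs at least ⌈75/24⌉ = 4 bins.
So 4 is already optimal.

0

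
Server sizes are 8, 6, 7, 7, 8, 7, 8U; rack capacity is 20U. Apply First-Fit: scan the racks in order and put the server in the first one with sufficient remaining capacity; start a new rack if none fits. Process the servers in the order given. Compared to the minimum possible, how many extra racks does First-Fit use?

1

First-Fit: [8,6] [7,7] [8,7] [8] → 4 racks.
Total size 51U; any packing needs at least ⌈51/20⌉ = 3 racks.
An optimal packing achieves that bound: [8,8] [8,7] [7,7,6] → 3 racks.
Excess: 4 − 3 = 1.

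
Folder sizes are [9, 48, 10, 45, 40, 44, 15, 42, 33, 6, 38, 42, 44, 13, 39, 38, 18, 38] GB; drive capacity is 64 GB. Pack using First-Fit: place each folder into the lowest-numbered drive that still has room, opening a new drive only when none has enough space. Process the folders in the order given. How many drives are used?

Put 9 GB in drive 1; 55 GB remain.
Put 48 GB in drive 1; 7 GB remain.
Put 10 GB in drive 2; 54 GB remain.
Put 45 GB in drive 2; 9 GB remain.
Put 40 GB in drive 3; 24 GB remain.
Put 44 GB in drive 4; 20 GB remain.
Put 15 GB in drive 3; 9 GB remain.
Put 42 GB in drive 5; 22 GB remain.
Put 33 GB in drive 6; 31 GB remain.
Put 6 GB in drive 1; 1 GB remain.
Put 38 GB in drive 7; 26 GB remain.
Put 42 GB in drive 8; 22 GB remain.
Put 44 GB in drive 9; 20 GB remain.
Put 13 GB in drive 4; 7 GB remain.
Put 39 GB in drive 10; 25 GB remain.
Put 38 GB in drive 11; 26 GB remain.
Put 18 GB in drive 5; 4 GB remain.
Put 38 GB in drive 12; 26 GB remain.

12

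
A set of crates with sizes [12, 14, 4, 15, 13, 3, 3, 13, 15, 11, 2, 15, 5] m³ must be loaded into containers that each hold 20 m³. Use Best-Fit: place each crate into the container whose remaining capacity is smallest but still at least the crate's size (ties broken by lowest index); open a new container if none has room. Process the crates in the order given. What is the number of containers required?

12 m³ → container 1 (remaining 8 m³)
14 m³ → container 2 (remaining 6 m³)
4 m³ → container 2 (remaining 2 m³)
15 m³ → container 3 (remaining 5 m³)
13 m³ → container 4 (remaining 7 m³)
3 m³ → container 3 (remaining 2 m³)
3 m³ → container 4 (remaining 4 m³)
13 m³ → container 5 (remaining 7 m³)
15 m³ → container 6 (remaining 5 m³)
11 m³ → container 7 (remaining 9 m³)
2 m³ → container 2 (remaining 0 m³)
15 m³ → container 8 (remaining 5 m³)
5 m³ → container 6 (remaining 0 m³)
Final containers: [12] [14,4,2] [15,3] [13,3] [13] [15,5] [11] [15].

8 containers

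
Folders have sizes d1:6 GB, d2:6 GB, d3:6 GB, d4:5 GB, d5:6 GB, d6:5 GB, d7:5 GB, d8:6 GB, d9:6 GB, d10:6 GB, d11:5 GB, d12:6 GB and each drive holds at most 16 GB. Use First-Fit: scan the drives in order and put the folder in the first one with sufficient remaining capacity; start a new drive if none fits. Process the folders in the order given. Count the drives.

d1 (6 GB) → drive 1 (remaining 10 GB)
d2 (6 GB) → drive 1 (remaining 4 GB)
d3 (6 GB) → drive 2 (remaining 10 GB)
d4 (5 GB) → drive 2 (remaining 5 GB)
d5 (6 GB) → drive 3 (remaining 10 GB)
d6 (5 GB) → drive 2 (remaining 0 GB)
d7 (5 GB) → drive 3 (remaining 5 GB)
d8 (6 GB) → drive 4 (remaining 10 GB)
d9 (6 GB) → drive 4 (remaining 4 GB)
d10 (6 GB) → drive 5 (remaining 10 GB)
d11 (5 GB) → drive 3 (remaining 0 GB)
d12 (6 GB) → drive 5 (remaining 4 GB)
Final drives: [6,6] [6,5,5] [6,5,5] [6,6] [6,6].

5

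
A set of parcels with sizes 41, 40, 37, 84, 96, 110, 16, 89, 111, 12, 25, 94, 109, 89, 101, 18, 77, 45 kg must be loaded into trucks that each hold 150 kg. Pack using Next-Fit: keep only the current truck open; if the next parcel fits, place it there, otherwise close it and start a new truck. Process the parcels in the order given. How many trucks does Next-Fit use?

41 kg → truck 1 (remaining 109 kg)
40 kg → truck 1 (remaining 69 kg)
37 kg → truck 1 (remaining 32 kg)
84 kg → truck 2 (remaining 66 kg)
96 kg → truck 3 (remaining 54 kg)
110 kg → truck 4 (remaining 40 kg)
16 kg → truck 4 (remaining 24 kg)
89 kg → truck 5 (remaining 61 kg)
111 kg → truck 6 (remaining 39 kg)
12 kg → truck 6 (remaining 27 kg)
25 kg → truck 6 (remaining 2 kg)
94 kg → truck 7 (remaining 56 kg)
109 kg → truck 8 (remaining 41 kg)
89 kg → truck 9 (remaining 61 kg)
101 kg → truck 10 (remaining 49 kg)
18 kg → truck 10 (remaining 31 kg)
77 kg → truck 11 (remaining 73 kg)
45 kg → truck 11 (remaining 28 kg)

11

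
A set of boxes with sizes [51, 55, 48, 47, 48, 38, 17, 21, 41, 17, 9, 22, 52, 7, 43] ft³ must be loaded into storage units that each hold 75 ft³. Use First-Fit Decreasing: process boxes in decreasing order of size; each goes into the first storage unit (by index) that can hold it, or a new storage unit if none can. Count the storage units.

9

Sorted descending: 55, 52, 51, 48, 48, 47, 43, 41, 38, 22, 21, 17, 17, 9, 7.
storage unit 1: place 55 ft³, 20 ft³ left
storage unit 2: place 52 ft³, 23 ft³ left
storage unit 3: place 51 ft³, 24 ft³ left
storage unit 4: place 48 ft³, 27 ft³ left
storage unit 5: place 48 ft³, 27 ft³ left
storage unit 6: place 47 ft³, 28 ft³ left
storage unit 7: place 43 ft³, 32 ft³ left
storage unit 8: place 41 ft³, 34 ft³ left
storage unit 9: place 38 ft³, 37 ft³ left
storage unit 2: place 22 ft³, 1 ft³ left
storage unit 3: place 21 ft³, 3 ft³ left
storage unit 1: place 17 ft³, 3 ft³ left
storage unit 4: place 17 ft³, 10 ft³ left
storage unit 4: place 9 ft³, 1 ft³ left
storage unit 5: place 7 ft³, 20 ft³ left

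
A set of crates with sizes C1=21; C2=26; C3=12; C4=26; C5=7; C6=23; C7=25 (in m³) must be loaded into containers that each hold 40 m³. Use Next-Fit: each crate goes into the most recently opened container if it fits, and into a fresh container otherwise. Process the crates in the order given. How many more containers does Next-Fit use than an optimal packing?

Next-Fit: [21] [26,12] [26,7] [23] [25] → 5 containers.
5 crates exceed 20 m³ (half the capacity), and no two of those can share a container, so at least 5 containers are needed.
So 5 is already optimal.

0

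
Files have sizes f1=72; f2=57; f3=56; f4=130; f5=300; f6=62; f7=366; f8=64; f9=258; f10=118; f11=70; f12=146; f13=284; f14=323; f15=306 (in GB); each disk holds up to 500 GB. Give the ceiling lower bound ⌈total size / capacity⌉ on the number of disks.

Total size = 72 + 57 + 56 + 130 + 300 + 62 + 366 + 64 + 258 + 118 + 70 + 146 + 284 + 323 + 306 = 2612 GB.
⌈2612 / 500⌉ = 6.

6 disks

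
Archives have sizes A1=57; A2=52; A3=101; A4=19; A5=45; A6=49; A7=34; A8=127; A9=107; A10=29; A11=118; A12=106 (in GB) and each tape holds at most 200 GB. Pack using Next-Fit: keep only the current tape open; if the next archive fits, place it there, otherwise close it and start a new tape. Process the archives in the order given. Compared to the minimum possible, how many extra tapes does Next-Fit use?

Next-Fit: [57,52] [101,19,45] [49,34] [127] [107,29] [118] [106] → 7 tapes.
Total size 844 GB; any packing needs at least ⌈844/200⌉ = 5 tapes.
An optimal packing achieves that bound: [127,57] [118,52,29] [107,49,34] [106,45,19] [101] → 5 tapes.
Excess: 7 − 5 = 2.

2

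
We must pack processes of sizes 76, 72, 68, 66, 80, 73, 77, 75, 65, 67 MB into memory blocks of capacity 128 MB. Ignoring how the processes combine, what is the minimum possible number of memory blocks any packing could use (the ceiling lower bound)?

6

Total size = 76 + 72 + 68 + 66 + 80 + 73 + 77 + 75 + 65 + 67 = 719 MB.
⌈719 / 128⌉ = 6.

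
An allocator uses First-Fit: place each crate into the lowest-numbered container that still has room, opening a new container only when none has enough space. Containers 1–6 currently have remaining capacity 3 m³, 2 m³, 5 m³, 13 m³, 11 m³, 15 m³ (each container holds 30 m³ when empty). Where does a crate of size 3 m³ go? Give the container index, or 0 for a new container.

Containers with room: container 1 (3 m³), container 3 (5 m³), container 4 (13 m³), container 5 (11 m³), container 6 (15 m³).
The first with room is container 1.

1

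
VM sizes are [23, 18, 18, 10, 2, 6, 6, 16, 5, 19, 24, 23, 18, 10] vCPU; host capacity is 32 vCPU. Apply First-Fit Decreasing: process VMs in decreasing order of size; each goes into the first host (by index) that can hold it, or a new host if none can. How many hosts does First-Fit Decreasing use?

8

Sorted descending: 24, 23, 23, 19, 18, 18, 18, 16, 10, 10, 6, 6, 5, 2.
24 vCPU → host 1 (remaining 8 vCPU)
23 vCPU → host 2 (remaining 9 vCPU)
23 vCPU → host 3 (remaining 9 vCPU)
19 vCPU → host 4 (remaining 13 vCPU)
18 vCPU → host 5 (remaining 14 vCPU)
18 vCPU → host 6 (remaining 14 vCPU)
18 vCPU → host 7 (remaining 14 vCPU)
16 vCPU → host 8 (remaining 16 vCPU)
10 vCPU → host 4 (remaining 3 vCPU)
10 vCPU → host 5 (remaining 4 vCPU)
6 vCPU → host 1 (remaining 2 vCPU)
6 vCPU → host 2 (remaining 3 vCPU)
5 vCPU → host 3 (remaining 4 vCPU)
2 vCPU → host 1 (remaining 0 vCPU)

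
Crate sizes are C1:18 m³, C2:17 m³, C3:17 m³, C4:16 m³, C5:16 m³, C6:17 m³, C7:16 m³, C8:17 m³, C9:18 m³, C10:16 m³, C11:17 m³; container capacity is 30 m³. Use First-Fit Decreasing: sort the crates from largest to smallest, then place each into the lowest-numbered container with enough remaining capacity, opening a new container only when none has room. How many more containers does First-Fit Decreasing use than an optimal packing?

First-Fit Decreasing: [18] [18] [17] [17] [17] [17] [17] [16] [16] [16] [16] → 11 containers.
11 crates exceed 15 m³ (half the capacity), and no two of those can share a container, so at least 11 containers are needed.
So 11 is already optimal.

0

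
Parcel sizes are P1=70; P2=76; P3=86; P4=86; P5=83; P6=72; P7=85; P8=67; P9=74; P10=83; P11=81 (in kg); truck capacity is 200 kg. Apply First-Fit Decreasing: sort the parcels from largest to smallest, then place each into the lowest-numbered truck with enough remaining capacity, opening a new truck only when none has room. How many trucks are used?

Sorted descending: 86, 86, 85, 83, 83, 81, 76, 74, 72, 70, 67.
86 kg → truck 1 (remaining 114 kg)
86 kg → truck 1 (remaining 28 kg)
85 kg → truck 2 (remaining 115 kg)
83 kg → truck 2 (remaining 32 kg)
83 kg → truck 3 (remaining 117 kg)
81 kg → truck 3 (remaining 36 kg)
76 kg → truck 4 (remaining 124 kg)
74 kg → truck 4 (remaining 50 kg)
72 kg → truck 5 (remaining 128 kg)
70 kg → truck 5 (remaining 58 kg)
67 kg → truck 6 (remaining 133 kg)

6 trucks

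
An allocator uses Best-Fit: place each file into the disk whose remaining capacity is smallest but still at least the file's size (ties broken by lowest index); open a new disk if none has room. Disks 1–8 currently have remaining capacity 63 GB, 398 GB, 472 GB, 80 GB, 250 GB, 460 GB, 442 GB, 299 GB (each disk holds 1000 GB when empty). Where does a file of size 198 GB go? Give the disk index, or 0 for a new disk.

Disks with room: disk 2 (398 GB), disk 3 (472 GB), disk 5 (250 GB), disk 6 (460 GB), disk 7 (442 GB), disk 8 (299 GB).
Tightest fit is disk 5 with 250 GB free.

5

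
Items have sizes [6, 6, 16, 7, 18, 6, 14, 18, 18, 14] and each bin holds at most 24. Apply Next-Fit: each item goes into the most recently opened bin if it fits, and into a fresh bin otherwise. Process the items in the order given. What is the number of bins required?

Put 6 in bin 1; 18 remain.
Put 6 in bin 1; 12 remain.
Put 16 in bin 2; 8 remain.
Put 7 in bin 2; 1 remain.
Put 18 in bin 3; 6 remain.
Put 6 in bin 3; 0 remain.
Put 14 in bin 4; 10 remain.
Put 18 in bin 5; 6 remain.
Put 18 in bin 6; 6 remain.
Put 14 in bin 7; 10 remain.

7 bins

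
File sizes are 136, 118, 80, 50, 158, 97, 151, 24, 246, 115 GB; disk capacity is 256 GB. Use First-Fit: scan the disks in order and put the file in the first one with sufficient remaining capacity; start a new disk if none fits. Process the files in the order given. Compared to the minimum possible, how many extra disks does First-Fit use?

1

First-Fit: [136,118] [80,50,97,24] [158] [151] [246] [115] → 6 disks.
Total size 1175 GB; any packing needs at least ⌈1175/256⌉ = 5 disks.
An optimal packing achieves that bound: [246] [158,97] [151,80,24] [136,118] [115,50] → 5 disks.
Excess: 6 − 5 = 1.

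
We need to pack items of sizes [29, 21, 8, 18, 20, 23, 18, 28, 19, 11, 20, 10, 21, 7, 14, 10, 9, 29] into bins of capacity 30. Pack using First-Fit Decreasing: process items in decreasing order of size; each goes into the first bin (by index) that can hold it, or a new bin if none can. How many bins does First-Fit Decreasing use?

Sorted descending: 29, 29, 28, 23, 21, 21, 20, 20, 19, 18, 18, 14, 11, 10, 10, 9, 8, 7.
29 → bin 1 (remaining 1)
29 → bin 2 (remaining 1)
28 → bin 3 (remaining 2)
23 → bin 4 (remaining 7)
21 → bin 5 (remaining 9)
21 → bin 6 (remaining 9)
20 → bin 7 (remaining 10)
20 → bin 8 (remaining 10)
19 → bin 9 (remaining 11)
18 → bin 10 (remaining 12)
18 → bin 11 (remaining 12)
14 → bin 12 (remaining 16)
11 → bin 9 (remaining 0)
10 → bin 7 (remaining 0)
10 → bin 8 (remaining 0)
9 → bin 5 (remaining 0)
8 → bin 6 (remaining 1)
7 → bin 4 (remaining 0)
Final bins: [29] [29] [28] [23,7] [21,9] [21,8] [20,10] [20,10] [19,11] [18] [18] [14].

12 bins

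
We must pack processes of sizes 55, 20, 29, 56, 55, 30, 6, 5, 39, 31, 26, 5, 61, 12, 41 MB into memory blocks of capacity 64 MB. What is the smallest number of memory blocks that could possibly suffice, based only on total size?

Total size = 55 + 20 + 29 + 56 + 55 + 30 + 6 + 5 + 39 + 31 + 26 + 5 + 61 + 12 + 41 = 471 MB.
⌈471 / 64⌉ = 8.

8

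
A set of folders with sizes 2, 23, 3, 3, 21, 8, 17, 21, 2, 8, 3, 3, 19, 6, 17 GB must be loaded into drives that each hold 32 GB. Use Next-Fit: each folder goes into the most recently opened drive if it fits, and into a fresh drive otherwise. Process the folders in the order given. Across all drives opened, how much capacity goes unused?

36

Put 2 GB in drive 1; 30 GB remain.
Put 23 GB in drive 1; 7 GB remain.
Put 3 GB in drive 1; 4 GB remain.
Put 3 GB in drive 1; 1 GB remain.
Put 21 GB in drive 2; 11 GB remain.
Put 8 GB in drive 2; 3 GB remain.
Put 17 GB in drive 3; 15 GB remain.
Put 21 GB in drive 4; 11 GB remain.
Put 2 GB in drive 4; 9 GB remain.
Put 8 GB in drive 4; 1 GB remain.
Put 3 GB in drive 5; 29 GB remain.
Put 3 GB in drive 5; 26 GB remain.
Put 19 GB in drive 5; 7 GB remain.
Put 6 GB in drive 5; 1 GB remain.
Put 17 GB in drive 6; 15 GB remain.
6 drives × 32 GB = 192 GB; used 156 GB; unused 36 GB.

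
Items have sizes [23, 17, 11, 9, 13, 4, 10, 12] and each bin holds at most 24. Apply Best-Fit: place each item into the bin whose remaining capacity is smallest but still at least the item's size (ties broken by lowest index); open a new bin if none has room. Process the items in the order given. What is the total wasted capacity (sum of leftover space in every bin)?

Put 23 in bin 1; 1 remain.
Put 17 in bin 2; 7 remain.
Put 11 in bin 3; 13 remain.
Put 9 in bin 3; 4 remain.
Put 13 in bin 4; 11 remain.
Put 4 in bin 3; 0 remain.
Put 10 in bin 4; 1 remain.
Put 12 in bin 5; 12 remain.
5 bins × 24 = 120; used 99; unused 21.

21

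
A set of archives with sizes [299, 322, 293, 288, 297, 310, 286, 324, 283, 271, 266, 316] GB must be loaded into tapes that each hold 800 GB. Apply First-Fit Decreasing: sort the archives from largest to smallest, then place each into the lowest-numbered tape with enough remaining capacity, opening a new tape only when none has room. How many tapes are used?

Sorted descending: 324, 322, 316, 310, 299, 297, 293, 288, 286, 283, 271, 266.
tape 1: place 324 GB, 476 GB left
tape 1: place 322 GB, 154 GB left
tape 2: place 316 GB, 484 GB left
tape 2: place 310 GB, 174 GB left
tape 3: place 299 GB, 501 GB left
tape 3: place 297 GB, 204 GB left
tape 4: place 293 GB, 507 GB left
tape 4: place 288 GB, 219 GB left
tape 5: place 286 GB, 514 GB left
tape 5: place 283 GB, 231 GB left
tape 6: place 271 GB, 529 GB left
tape 6: place 266 GB, 263 GB left
Final tapes: [324,322] [316,310] [299,297] [293,288] [286,283] [271,266].

6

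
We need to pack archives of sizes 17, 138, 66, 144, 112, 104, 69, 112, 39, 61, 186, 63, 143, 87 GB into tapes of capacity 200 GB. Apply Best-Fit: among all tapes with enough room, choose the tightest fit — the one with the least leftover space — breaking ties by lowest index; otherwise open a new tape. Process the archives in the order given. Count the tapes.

8 tapes

Put 17 GB in tape 1; 183 GB remain.
Put 138 GB in tape 1; 45 GB remain.
Put 66 GB in tape 2; 134 GB remain.
Put 144 GB in tape 3; 56 GB remain.
Put 112 GB in tape 2; 22 GB remain.
Put 104 GB in tape 4; 96 GB remain.
Put 69 GB in tape 4; 27 GB remain.
Put 112 GB in tape 5; 88 GB remain.
Put 39 GB in tape 1; 6 GB remain.
Put 61 GB in tape 5; 27 GB remain.
Put 186 GB in tape 6; 14 GB remain.
Put 63 GB in tape 7; 137 GB remain.
Put 143 GB in tape 8; 57 GB remain.
Put 87 GB in tape 7; 50 GB remain.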